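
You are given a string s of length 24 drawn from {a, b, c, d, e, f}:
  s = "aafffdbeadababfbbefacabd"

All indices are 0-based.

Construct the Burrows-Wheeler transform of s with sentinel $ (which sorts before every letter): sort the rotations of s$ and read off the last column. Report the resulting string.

d$dcbfeaafadbaabafbbebffa

rank  rotation                   last
    0  $aafffdbeadababfbbefacabd  d
    1  aafffdbeadababfbbefacabd$  $
    2  ababfbbefacabd$aafffdbead  d
    3  abd$aafffdbeadababfbbefac  c
    4  abfbbefacabd$aafffdbeadab  b
    5  acabd$aafffdbeadababfbbef  f
    6  adababfbbefacabd$aafffdbe  e
    7  afffdbeadababfbbefacabd$a  a
    8  babfbbefacabd$aafffdbeada  a
    9  bbefacabd$aafffdbeadababf  f
   10  bd$aafffdbeadababfbbefaca  a
   11  beadababfbbefacabd$aafffd  d
   12  befacabd$aafffdbeadababfb  b
   13  bfbbefacabd$aafffdbeadaba  a
   14  cabd$aafffdbeadababfbbefa  a
   15  d$aafffdbeadababfbbefacab  b
   16  dababfbbefacabd$aafffdbea  a
   17  dbeadababfbbefacabd$aafff  f
   18  eadababfbbefacabd$aafffdb  b
   19  efacabd$aafffdbeadababfbb  b
   20  facabd$aafffdbeadababfbbe  e
   21  fbbefacabd$aafffdbeadabab  b
   22  fdbeadababfbbefacabd$aaff  f
   23  ffdbeadababfbbefacabd$aaf  f
   24  fffdbeadababfbbefacabd$aa  a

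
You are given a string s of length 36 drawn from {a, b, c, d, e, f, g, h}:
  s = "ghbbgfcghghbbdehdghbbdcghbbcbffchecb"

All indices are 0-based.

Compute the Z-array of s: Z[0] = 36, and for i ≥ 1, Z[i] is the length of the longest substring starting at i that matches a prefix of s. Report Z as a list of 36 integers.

[36, 0, 0, 0, 1, 0, 0, 2, 0, 4, 0, 0, 0, 0, 0, 0, 0, 4, 0, 0, 0, 0, 0, 4, 0, 0, 0, 0, 0, 0, 0, 0, 0, 0, 0, 0]

Z[0]=36
i=1: fresh scan; Z[1]=0
i=2: fresh scan; Z[2]=0
i=3: fresh scan; Z[3]=0
i=4: fresh scan; Z[4]=1 scan→box=[4,5)
i=5: fresh scan; Z[5]=0
i=6: fresh scan; Z[6]=0
i=7: fresh scan; Z[7]=2 scan→box=[7,9)
i=8: min(r-i=1, Z[1]=0)=0; Z[8]=0
i=9: fresh scan; Z[9]=4 scan→box=[9,13)
i=10: min(r-i=3, Z[1]=0)=0; Z[10]=0
i=11: min(r-i=2, Z[2]=0)=0; Z[11]=0
i=12: min(r-i=1, Z[3]=0)=0; Z[12]=0
i=13: fresh scan; Z[13]=0
i=14: fresh scan; Z[14]=0
i=15: fresh scan; Z[15]=0
i=16: fresh scan; Z[16]=0
i=17: fresh scan; Z[17]=4 scan→box=[17,21)
i=18: min(r-i=3, Z[1]=0)=0; Z[18]=0
i=19: min(r-i=2, Z[2]=0)=0; Z[19]=0
i=20: min(r-i=1, Z[3]=0)=0; Z[20]=0
i=21: fresh scan; Z[21]=0
i=22: fresh scan; Z[22]=0
i=23: fresh scan; Z[23]=4 scan→box=[23,27)
i=24: min(r-i=3, Z[1]=0)=0; Z[24]=0
i=25: min(r-i=2, Z[2]=0)=0; Z[25]=0
i=26: min(r-i=1, Z[3]=0)=0; Z[26]=0
i=27: fresh scan; Z[27]=0
i=28: fresh scan; Z[28]=0
i=29: fresh scan; Z[29]=0
i=30: fresh scan; Z[30]=0
i=31: fresh scan; Z[31]=0
i=32: fresh scan; Z[32]=0
i=33: fresh scan; Z[33]=0
i=34: fresh scan; Z[34]=0
i=35: fresh scan; Z[35]=0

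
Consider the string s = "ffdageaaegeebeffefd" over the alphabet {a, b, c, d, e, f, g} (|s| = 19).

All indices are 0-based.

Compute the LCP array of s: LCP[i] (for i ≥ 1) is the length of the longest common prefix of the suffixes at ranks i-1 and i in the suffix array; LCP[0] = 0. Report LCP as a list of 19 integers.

[0, 1, 1, 0, 0, 1, 0, 1, 1, 1, 2, 1, 0, 2, 1, 1, 2, 0, 2]

sorted suffixes:
  #0 SA[0]=6  'aaegeebeffefd'
  #1 SA[1]=7  'aegeebeffefd'
  #2 SA[2]=3  'ageaaegeebeffefd'
  #3 SA[3]=12  'beffefd'
  #4 SA[4]=18  'd'
  #5 SA[5]=2  'dageaaegeebeffefd'
  #6 SA[6]=5  'eaaegeebeffefd'
  #7 SA[7]=11  'ebeffefd'
  #8 SA[8]=10  'eebeffefd'
  #9 SA[9]=16  'efd'
  #10 SA[10]=13  'effefd'
  #11 SA[11]=8  'egeebeffefd'
  #12 SA[12]=17  'fd'
  #13 SA[13]=1  'fdageaaegeebeffefd'
  #14 SA[14]=15  'fefd'
  #15 SA[15]=0  'ffdageaaegeebeffefd'
  #16 SA[16]=14  'ffefd'
  #17 SA[17]=4  'geaaegeebeffefd'
  #18 SA[18]=9  'geebeffefd'

SA = [6, 7, 3, 12, 18, 2, 5, 11, 10, 16, 13, 8, 17, 1, 15, 0, 14, 4, 9]
rank  pair      lcp
   1  s[6:],s[7:]  1  'a'
   2  s[7:],s[3:]  1  'a'
   3  s[3:],s[12:]  0  ''
   4  s[12:],s[18:]  0  ''
   5  s[18:],s[2:]  1  'd'
   6  s[2:],s[5:]  0  ''
   7  s[5:],s[11:]  1  'e'
   8  s[11:],s[10:]  1  'e'
   9  s[10:],s[16:]  1  'e'
  10  s[16:],s[13:]  2  'ef'
  11  s[13:],s[8:]  1  'e'
  12  s[8:],s[17:]  0  ''
  13  s[17:],s[1:]  2  'fd'
  14  s[1:],s[15:]  1  'f'
  15  s[15:],s[0:]  1  'f'
  16  s[0:],s[14:]  2  'ff'
  17  s[14:],s[4:]  0  ''
  18  s[4:],s[9:]  2  'ge'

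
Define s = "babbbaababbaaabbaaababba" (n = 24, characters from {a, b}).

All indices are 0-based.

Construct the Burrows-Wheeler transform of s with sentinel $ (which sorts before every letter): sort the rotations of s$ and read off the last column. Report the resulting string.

rank  rotation                   last
    0  $babbbaababbaaabbaaababba  a
    1  a$babbbaababbaaabbaaababb  b
    2  aaababba$babbbaababbaaabb  b
    3  aaabbaaababba$babbbaababb  b
    4  aababba$babbbaababbaaabba  a
    5  aababbaaabbaaababba$babbb  b
    6  aabbaaababba$babbbaababba  a
    7  ababba$babbbaababbaaabbaa  a
    8  ababbaaabbaaababba$babbba  a
    9  abba$babbbaababbaaabbaaab  b
   10  abbaaababba$babbbaababbaa  a
   11  abbaaabbaaababba$babbbaab  b
   12  abbbaababbaaabbaaababba$b  b
   13  ba$babbbaababbaaabbaaabab  b
   14  baaababba$babbbaababbaaab  b
   15  baaabbaaababba$babbbaabab  b
   16  baababbaaabbaaababba$babb  b
   17  babba$babbbaababbaaabbaaa  a
   18  babbaaabbaaababba$babbbaa  a
   19  babbbaababbaaabbaaababba$  $
   20  bba$babbbaababbaaabbaaaba  a
   21  bbaaababba$babbbaababbaaa  a
   22  bbaaabbaaababba$babbbaaba  a
   23  bbaababbaaabbaaababba$bab  b
   24  bbbaababbaaabbaaababba$ba  a

abbbabaaababbbbbbaa$aaaba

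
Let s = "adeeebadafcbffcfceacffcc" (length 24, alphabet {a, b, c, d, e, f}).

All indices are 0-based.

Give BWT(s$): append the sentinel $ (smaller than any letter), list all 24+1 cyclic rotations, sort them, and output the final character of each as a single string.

ceb$deccffffaaaceedafcfcb

rank  rotation                   last
    0  $adeeebadafcbffcfceacffcc  c
    1  acffcc$adeeebadafcbffcfce  e
    2  adafcbffcfceacffcc$adeeeb  b
    3  adeeebadafcbffcfceacffcc$  $
    4  afcbffcfceacffcc$adeeebad  d
    5  badafcbffcfceacffcc$adeee  e
    6  bffcfceacffcc$adeeebadafc  c
    7  c$adeeebadafcbffcfceacffc  c
    8  cbffcfceacffcc$adeeebadaf  f
    9  cc$adeeebadafcbffcfceacff  f
   10  ceacffcc$adeeebadafcbffcf  f
   11  cfceacffcc$adeeebadafcbff  f
   12  cffcc$adeeebadafcbffcfcea  a
   13  dafcbffcfceacffcc$adeeeba  a
   14  deeebadafcbffcfceacffcc$a  a
   15  eacffcc$adeeebadafcbffcfc  c
   16  ebadafcbffcfceacffcc$adee  e
   17  eebadafcbffcfceacffcc$ade  e
   18  eeebadafcbffcfceacffcc$ad  d
   19  fcbffcfceacffcc$adeeebada  a
   20  fcc$adeeebadafcbffcfceacf  f
   21  fceacffcc$adeeebadafcbffc  c
   22  fcfceacffcc$adeeebadafcbf  f
   23  ffcc$adeeebadafcbffcfceac  c
   24  ffcfceacffcc$adeeebadafcb  b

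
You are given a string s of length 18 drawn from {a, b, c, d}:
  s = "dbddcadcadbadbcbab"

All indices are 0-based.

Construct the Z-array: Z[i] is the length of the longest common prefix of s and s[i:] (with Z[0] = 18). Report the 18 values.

[18, 0, 1, 1, 0, 0, 1, 0, 0, 2, 0, 0, 2, 0, 0, 0, 0, 0]

Z[0]=18
i=1: i≥r, start 0; Z[1]=0
i=2: i≥r, start 0; Z[2]=1 extend→box=[2,3)
i=3: i≥r, start 0; Z[3]=1 extend→box=[3,4)
i=4: i≥r, start 0; Z[4]=0
i=5: i≥r, start 0; Z[5]=0
i=6: i≥r, start 0; Z[6]=1 extend→box=[6,7)
i=7: i≥r, start 0; Z[7]=0
i=8: i≥r, start 0; Z[8]=0
i=9: i≥r, start 0; Z[9]=2 extend→box=[9,11)
i=10: min(r-i=1, Z[1]=0)=0; Z[10]=0
i=11: i≥r, start 0; Z[11]=0
i=12: i≥r, start 0; Z[12]=2 extend→box=[12,14)
i=13: min(r-i=1, Z[1]=0)=0; Z[13]=0
i=14: i≥r, start 0; Z[14]=0
i=15: i≥r, start 0; Z[15]=0
i=16: i≥r, start 0; Z[16]=0
i=17: i≥r, start 0; Z[17]=0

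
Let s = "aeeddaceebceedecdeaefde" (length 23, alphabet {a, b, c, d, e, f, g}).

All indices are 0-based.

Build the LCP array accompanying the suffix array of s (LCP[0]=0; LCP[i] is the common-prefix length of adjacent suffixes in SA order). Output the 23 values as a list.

[0, 1, 2, 0, 0, 1, 3, 0, 1, 1, 2, 2, 0, 1, 1, 1, 1, 2, 1, 2, 3, 1, 0]

rank | idx | suffix
   0 |   5 | aceebceedecdeaefde
   1 |   0 | aeeddaceebceedecdeaefde
   2 |  18 | aefde
   3 |   9 | bceedecdeaefde
   4 |  15 | cdeaefde
   5 |   6 | ceebceedecdeaefde
   6 |  10 | ceedecdeaefde
   7 |   4 | daceebceedecdeaefde
   8 |   3 | ddaceebceedecdeaefde
   9 |  21 | de
  10 |  16 | deaefde
  11 |  13 | decdeaefde
  12 |  22 | e
  13 |  17 | eaefde
  14 |   8 | ebceedecdeaefde
  15 |  14 | ecdeaefde
  16 |   2 | eddaceebceedecdeaefde
  17 |  12 | edecdeaefde
  18 |   7 | eebceedecdeaefde
  19 |   1 | eeddaceebceedecdeaefde
  20 |  11 | eedecdeaefde
  21 |  19 | efde
  22 |  20 | fde

SA = [5, 0, 18, 9, 15, 6, 10, 4, 3, 21, 16, 13, 22, 17, 8, 14, 2, 12, 7, 1, 11, 19, 20]
i: (SA[i-1],SA[i]) lcp shared
  1: (5,0) 1 'a'
  2: (0,18) 2 'ae'
  3: (18,9) 0 ''
  4: (9,15) 0 ''
  5: (15,6) 1 'c'
  6: (6,10) 3 'cee'
  7: (10,4) 0 ''
  8: (4,3) 1 'd'
  9: (3,21) 1 'd'
  10: (21,16) 2 'de'
  11: (16,13) 2 'de'
  12: (13,22) 0 ''
  13: (22,17) 1 'e'
  14: (17,8) 1 'e'
  15: (8,14) 1 'e'
  16: (14,2) 1 'e'
  17: (2,12) 2 'ed'
  18: (12,7) 1 'e'
  19: (7,1) 2 'ee'
  20: (1,11) 3 'eed'
  21: (11,19) 1 'e'
  22: (19,20) 0 ''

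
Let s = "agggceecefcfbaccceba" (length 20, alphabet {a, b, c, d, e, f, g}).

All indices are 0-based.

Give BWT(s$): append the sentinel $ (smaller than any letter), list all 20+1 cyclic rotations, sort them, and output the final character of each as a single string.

rank  rotation               last
    0  $agggceecefcfbaccceba  a
    1  a$agggceecefcfbaccceb  b
    2  accceba$agggceecefcfb  b
    3  agggceecefcfbaccceba$  $
    4  ba$agggceecefcfbaccce  e
    5  baccceba$agggceecefcf  f
    6  ccceba$agggceecefcfba  a
    7  cceba$agggceecefcfbac  c
    8  ceba$agggceecefcfbacc  c
    9  ceecefcfbaccceba$aggg  g
   10  cefcfbaccceba$agggcee  e
   11  cfbaccceba$agggceecef  f
   12  eba$agggceecefcfbaccc  c
   13  ecefcfbaccceba$agggce  e
   14  eecefcfbaccceba$agggc  c
   15  efcfbaccceba$agggceec  c
   16  fbaccceba$agggceecefc  c
   17  fcfbaccceba$agggceece  e
   18  gceecefcfbaccceba$agg  g
   19  ggceecefcfbaccceba$ag  g
   20  gggceecefcfbaccceba$a  a

abb$efaccgefcecccegga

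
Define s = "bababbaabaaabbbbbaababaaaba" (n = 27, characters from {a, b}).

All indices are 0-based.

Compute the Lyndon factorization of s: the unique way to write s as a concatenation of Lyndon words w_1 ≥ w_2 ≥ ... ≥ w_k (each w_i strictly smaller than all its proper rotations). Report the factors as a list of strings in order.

["b", "ababb", "aab", "aaabbbbbaabab", "aaab", "a"]

emit factor 1: 'b' (i=0, period=1)
emit factor 2: 'ababb' (i=1, period=5)
emit factor 3: 'aab' (i=6, period=3)
emit factor 4: 'aaabbbbbaabab' (i=9, period=13)
emit factor 5: 'aaab' (i=22, period=4)
emit factor 6: 'a' (i=26, period=1)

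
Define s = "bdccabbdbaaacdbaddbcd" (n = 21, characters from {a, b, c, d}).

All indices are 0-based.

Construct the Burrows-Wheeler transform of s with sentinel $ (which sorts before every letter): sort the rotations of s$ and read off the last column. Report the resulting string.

dbacabddadb$cdbacbcdba

rank  rotation                last
    0  $bdccabbdbaaacdbaddbcd  d
    1  aaacdbaddbcd$bdccabbdb  b
    2  aacdbaddbcd$bdccabbdba  a
    3  abbdbaaacdbaddbcd$bdcc  c
    4  acdbaddbcd$bdccabbdbaa  a
    5  addbcd$bdccabbdbaaacdb  b
    6  baaacdbaddbcd$bdccabbd  d
    7  baddbcd$bdccabbdbaaacd  d
    8  bbdbaaacdbaddbcd$bdcca  a
    9  bcd$bdccabbdbaaacdbadd  d
   10  bdbaaacdbaddbcd$bdccab  b
   11  bdccabbdbaaacdbaddbcd$  $
   12  cabbdbaaacdbaddbcd$bdc  c
   13  ccabbdbaaacdbaddbcd$bd  d
   14  cd$bdccabbdbaaacdbaddb  b
   15  cdbaddbcd$bdccabbdbaaa  a
   16  d$bdccabbdbaaacdbaddbc  c
   17  dbaaacdbaddbcd$bdccabb  b
   18  dbaddbcd$bdccabbdbaaac  c
   19  dbcd$bdccabbdbaaacdbad  d
   20  dccabbdbaaacdbaddbcd$b  b
   21  ddbcd$bdccabbdbaaacdba  a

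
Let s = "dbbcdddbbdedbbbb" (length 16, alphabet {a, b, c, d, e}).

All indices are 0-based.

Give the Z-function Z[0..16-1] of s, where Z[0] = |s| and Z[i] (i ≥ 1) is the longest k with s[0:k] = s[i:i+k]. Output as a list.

Z[0]=16
i=1: outside box; Z[1]=0
i=2: outside box; Z[2]=0
i=3: outside box; Z[3]=0
i=4: outside box; Z[4]=1 extend→box=[4,5)
i=5: outside box; Z[5]=1 extend→box=[5,6)
i=6: outside box; Z[6]=3 extend→box=[6,9)
i=7: min(r-i=2, Z[1]=0)=0; Z[7]=0
i=8: min(r-i=1, Z[2]=0)=0; Z[8]=0
i=9: outside box; Z[9]=1 extend→box=[9,10)
i=10: outside box; Z[10]=0
i=11: outside box; Z[11]=3 extend→box=[11,14)
i=12: min(r-i=2, Z[1]=0)=0; Z[12]=0
i=13: min(r-i=1, Z[2]=0)=0; Z[13]=0
i=14: outside box; Z[14]=0
i=15: outside box; Z[15]=0

[16, 0, 0, 0, 1, 1, 3, 0, 0, 1, 0, 3, 0, 0, 0, 0]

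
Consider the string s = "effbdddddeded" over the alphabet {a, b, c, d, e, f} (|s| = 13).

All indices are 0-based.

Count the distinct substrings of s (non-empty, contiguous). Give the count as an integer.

rank | idx | suffix
   0 |   3 | bdddddeded
   1 |  12 | d
   2 |   4 | dddddeded
   3 |   5 | ddddeded
   4 |   6 | dddeded
   5 |   7 | ddeded
   6 |  10 | ded
   7 |   8 | deded
   8 |  11 | ed
   9 |   9 | eded
  10 |   0 | effbdddddeded
  11 |   2 | fbdddddeded
  12 |   1 | ffbdddddeded

SA = [3, 12, 4, 5, 6, 7, 10, 8, 11, 9, 0, 2, 1]
i: (SA[i-1],SA[i]) lcp shared
  1: (3,12) 0 ''
  2: (12,4) 1 'd'
  3: (4,5) 4 'dddd'
  4: (5,6) 3 'ddd'
  5: (6,7) 2 'dd'
  6: (7,10) 1 'd'
  7: (10,8) 3 'ded'
  8: (8,11) 0 ''
  9: (11,9) 2 'ed'
  10: (9,0) 1 'e'
  11: (0,2) 0 ''
  12: (2,1) 1 'f'

n(n+1)/2 = 13·14/2 = 91
Σ LCP = 0 + 0 + 1 + 4 + 3 + 2 + 1 + 3 + 0 + 2 + 1 + 0 + 1 = 18
distinct = 91 − 18 = 73

73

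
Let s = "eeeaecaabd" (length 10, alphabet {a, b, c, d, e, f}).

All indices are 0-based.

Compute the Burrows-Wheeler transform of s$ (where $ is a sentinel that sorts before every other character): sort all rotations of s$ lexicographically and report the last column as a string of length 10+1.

rank  rotation     last
    0  $eeeaecaabd  d
    1  aabd$eeeaec  c
    2  abd$eeeaeca  a
    3  aecaabd$eee  e
    4  bd$eeeaecaa  a
    5  caabd$eeeae  e
    6  d$eeeaecaab  b
    7  eaecaabd$ee  e
    8  ecaabd$eeea  a
    9  eeaecaabd$e  e
   10  eeeaecaabd$  $

dcaeaebeae$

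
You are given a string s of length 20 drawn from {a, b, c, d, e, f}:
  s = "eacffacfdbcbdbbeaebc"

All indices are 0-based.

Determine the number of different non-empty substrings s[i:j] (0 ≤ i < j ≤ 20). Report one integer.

190

rank | idx | suffix
   0 |   5 | acfdbcbdbbeaebc
   1 |   1 | acffacfdbcbdbbeaebc
   2 |  16 | aebc
   3 |  13 | bbeaebc
   4 |  18 | bc
   5 |   9 | bcbdbbeaebc
   6 |  11 | bdbbeaebc
   7 |  14 | beaebc
   8 |  19 | c
   9 |  10 | cbdbbeaebc
  10 |   6 | cfdbcbdbbeaebc
  11 |   2 | cffacfdbcbdbbeaebc
  12 |  12 | dbbeaebc
  13 |   8 | dbcbdbbeaebc
  14 |   0 | eacffacfdbcbdbbeaebc
  15 |  15 | eaebc
  16 |  17 | ebc
  17 |   4 | facfdbcbdbbeaebc
  18 |   7 | fdbcbdbbeaebc
  19 |   3 | ffacfdbcbdbbeaebc

SA = [5, 1, 16, 13, 18, 9, 11, 14, 19, 10, 6, 2, 12, 8, 0, 15, 17, 4, 7, 3]
[i] adj suffixes → lcp
  [1] 5/1 → 3 ('acf')
  [2] 1/16 → 1 ('a')
  [3] 16/13 → 0 ('')
  [4] 13/18 → 1 ('b')
  [5] 18/9 → 2 ('bc')
  [6] 9/11 → 1 ('b')
  [7] 11/14 → 1 ('b')
  [8] 14/19 → 0 ('')
  [9] 19/10 → 1 ('c')
  [10] 10/6 → 1 ('c')
  [11] 6/2 → 2 ('cf')
  [12] 2/12 → 0 ('')
  [13] 12/8 → 2 ('db')
  [14] 8/0 → 0 ('')
  [15] 0/15 → 2 ('ea')
  [16] 15/17 → 1 ('e')
  [17] 17/4 → 0 ('')
  [18] 4/7 → 1 ('f')
  [19] 7/3 → 1 ('f')

n(n+1)/2 = 20·21/2 = 210
Σ LCP = 0 + 3 + 1 + 0 + 1 + 2 + 1 + 1 + 0 + 1 + 1 + 2 + 0 + 2 + 0 + 2 + 1 + 0 + 1 + 1 = 20
distinct = 210 − 20 = 190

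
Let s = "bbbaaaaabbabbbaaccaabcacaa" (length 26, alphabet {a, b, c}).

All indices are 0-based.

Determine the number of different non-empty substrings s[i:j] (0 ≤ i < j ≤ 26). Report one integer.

298

rank | idx | suffix
   0 |  25 | a
   1 |  24 | aa
   2 |   3 | aaaaabbabbbaaccaabcacaa
   3 |   4 | aaaabbabbbaaccaabcacaa
   4 |   5 | aaabbabbbaaccaabcacaa
   5 |   6 | aabbabbbaaccaabcacaa
   6 |  18 | aabcacaa
   7 |  14 | aaccaabcacaa
   8 |   7 | abbabbbaaccaabcacaa
   9 |  10 | abbbaaccaabcacaa
  10 |  19 | abcacaa
  11 |  22 | acaa
  12 |  15 | accaabcacaa
  13 |   2 | baaaaabbabbbaaccaabcacaa
  14 |  13 | baaccaabcacaa
  15 |   9 | babbbaaccaabcacaa
  16 |   1 | bbaaaaabbabbbaaccaabcacaa
  17 |  12 | bbaaccaabcacaa
  18 |   8 | bbabbbaaccaabcacaa
  19 |   0 | bbbaaaaabbabbbaaccaabcacaa
  20 |  11 | bbbaaccaabcacaa
  21 |  20 | bcacaa
  22 |  23 | caa
  23 |  17 | caabcacaa
  24 |  21 | cacaa
  25 |  16 | ccaabcacaa

SA = [25, 24, 3, 4, 5, 6, 18, 14, 7, 10, 19, 22, 15, 2, 13, 9, 1, 12, 8, 0, 11, 20, 23, 17, 21, 16]
i: (SA[i-1],SA[i]) lcp shared
  1: (25,24) 1 'a'
  2: (24,3) 2 'aa'
  3: (3,4) 4 'aaaa'
  4: (4,5) 3 'aaa'
  5: (5,6) 2 'aa'
  6: (6,18) 3 'aab'
  7: (18,14) 2 'aa'
  8: (14,7) 1 'a'
  9: (7,10) 3 'abb'
  10: (10,19) 2 'ab'
  11: (19,22) 1 'a'
  12: (22,15) 2 'ac'
  13: (15,2) 0 ''
  14: (2,13) 3 'baa'
  15: (13,9) 2 'ba'
  16: (9,1) 1 'b'
  17: (1,12) 4 'bbaa'
  18: (12,8) 3 'bba'
  19: (8,0) 2 'bb'
  20: (0,11) 5 'bbbaa'
  21: (11,20) 1 'b'
  22: (20,23) 0 ''
  23: (23,17) 3 'caa'
  24: (17,21) 2 'ca'
  25: (21,16) 1 'c'

n(n+1)/2 = 26·27/2 = 351
Σ LCP = 0 + 1 + 2 + 4 + 3 + 2 + 3 + 2 + 1 + 3 + 2 + 1 + 2 + 0 + 3 + 2 + 1 + 4 + 3 + 2 + 5 + 1 + 0 + 3 + 2 + 1 = 53
distinct = 351 − 53 = 298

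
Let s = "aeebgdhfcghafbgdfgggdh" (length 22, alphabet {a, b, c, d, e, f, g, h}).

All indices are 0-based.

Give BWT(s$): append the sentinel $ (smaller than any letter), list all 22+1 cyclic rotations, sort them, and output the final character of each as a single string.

rank  rotation                 last
    0  $aeebgdhfcghafbgdfgggdh  h
    1  aeebgdhfcghafbgdfgggdh$  $
    2  afbgdfgggdh$aeebgdhfcgh  h
    3  bgdfgggdh$aeebgdhfcghaf  f
    4  bgdhfcghafbgdfgggdh$aee  e
    5  cghafbgdfgggdh$aeebgdhf  f
    6  dfgggdh$aeebgdhfcghafbg  g
    7  dh$aeebgdhfcghafbgdfggg  g
    8  dhfcghafbgdfgggdh$aeebg  g
    9  ebgdhfcghafbgdfgggdh$ae  e
   10  eebgdhfcghafbgdfgggdh$a  a
   11  fbgdfgggdh$aeebgdhfcgha  a
   12  fcghafbgdfgggdh$aeebgdh  h
   13  fgggdh$aeebgdhfcghafbgd  d
   14  gdfgggdh$aeebgdhfcghafb  b
   15  gdh$aeebgdhfcghafbgdfgg  g
   16  gdhfcghafbgdfgggdh$aeeb  b
   17  ggdh$aeebgdhfcghafbgdfg  g
   18  gggdh$aeebgdhfcghafbgdf  f
   19  ghafbgdfgggdh$aeebgdhfc  c
   20  h$aeebgdhfcghafbgdfgggd  d
   21  hafbgdfgggdh$aeebgdhfcg  g
   22  hfcghafbgdfgggdh$aeebgd  d

h$hfefgggeaahdbgbgfcdgd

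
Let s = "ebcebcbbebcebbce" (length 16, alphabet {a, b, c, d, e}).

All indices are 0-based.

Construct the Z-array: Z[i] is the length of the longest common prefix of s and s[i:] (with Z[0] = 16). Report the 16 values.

Z[0]=16
i=1: i≥r, start 0; Z[1]=0
i=2: i≥r, start 0; Z[2]=0
i=3: i≥r, start 0; Z[3]=3 scan→box=[3,6)
i=4: min(r-i=2, Z[1]=0)=0; Z[4]=0
i=5: min(r-i=1, Z[2]=0)=0; Z[5]=0
i=6: i≥r, start 0; Z[6]=0
i=7: i≥r, start 0; Z[7]=0
i=8: i≥r, start 0; Z[8]=5 scan→box=[8,13)
i=9: min(r-i=4, Z[1]=0)=0; Z[9]=0
i=10: min(r-i=3, Z[2]=0)=0; Z[10]=0
i=11: min(r-i=2, Z[3]=3)=2; Z[11]=2
i=12: min(r-i=1, Z[4]=0)=0; Z[12]=0
i=13: i≥r, start 0; Z[13]=0
i=14: i≥r, start 0; Z[14]=0
i=15: i≥r, start 0; Z[15]=1 scan→box=[15,16)

[16, 0, 0, 3, 0, 0, 0, 0, 5, 0, 0, 2, 0, 0, 0, 1]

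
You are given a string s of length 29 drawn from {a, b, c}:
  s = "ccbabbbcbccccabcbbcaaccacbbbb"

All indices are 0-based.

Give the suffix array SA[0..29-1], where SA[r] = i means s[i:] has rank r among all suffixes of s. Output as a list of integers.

rank | idx | suffix
   0 |  19 | aaccacbbbb
   1 |   3 | abbbcbccccabcbbcaaccacbbbb
   2 |  13 | abcbbcaaccacbbbb
   3 |  23 | acbbbb
   4 |  20 | accacbbbb
   5 |  28 | b
   6 |   2 | babbbcbccccabcbbcaaccacbbbb
   7 |  27 | bb
   8 |  26 | bbb
   9 |  25 | bbbb
  10 |   4 | bbbcbccccabcbbcaaccacbbbb
  11 |  16 | bbcaaccacbbbb
  12 |   5 | bbcbccccabcbbcaaccacbbbb
  13 |  17 | bcaaccacbbbb
  14 |  14 | bcbbcaaccacbbbb
  15 |   6 | bcbccccabcbbcaaccacbbbb
  16 |   8 | bccccabcbbcaaccacbbbb
  17 |  18 | caaccacbbbb
  18 |  12 | cabcbbcaaccacbbbb
  19 |  22 | cacbbbb
  20 |   1 | cbabbbcbccccabcbbcaaccacbbbb
  21 |  24 | cbbbb
  22 |  15 | cbbcaaccacbbbb
  23 |   7 | cbccccabcbbcaaccacbbbb
  24 |  11 | ccabcbbcaaccacbbbb
  25 |  21 | ccacbbbb
  26 |   0 | ccbabbbcbccccabcbbcaaccacbbbb
  27 |  10 | cccabcbbcaaccacbbbb
  28 |   9 | ccccabcbbcaaccacbbbb

[19, 3, 13, 23, 20, 28, 2, 27, 26, 25, 4, 16, 5, 17, 14, 6, 8, 18, 12, 22, 1, 24, 15, 7, 11, 21, 0, 10, 9]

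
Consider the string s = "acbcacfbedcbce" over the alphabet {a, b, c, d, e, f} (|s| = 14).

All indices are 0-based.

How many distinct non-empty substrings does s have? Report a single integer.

rank→(start, suffix):
  0 → (0, 'acbcacfbedcbce')
  1 → (4, 'acfbedcbce')
  2 → (2, 'bcacfbedcbce')
  3 → (11, 'bce')
  4 → (7, 'bedcbce')
  5 → (3, 'cacfbedcbce')
  6 → (1, 'cbcacfbedcbce')
  7 → (10, 'cbce')
  8 → (12, 'ce')
  9 → (5, 'cfbedcbce')
  10 → (9, 'dcbce')
  11 → (13, 'e')
  12 → (8, 'edcbce')
  13 → (6, 'fbedcbce')

SA = [0, 4, 2, 11, 7, 3, 1, 10, 12, 5, 9, 13, 8, 6]
rank  pair      lcp
   1  s[0:],s[4:]  2  'ac'
   2  s[4:],s[2:]  0  ''
   3  s[2:],s[11:]  2  'bc'
   4  s[11:],s[7:]  1  'b'
   5  s[7:],s[3:]  0  ''
   6  s[3:],s[1:]  1  'c'
   7  s[1:],s[10:]  3  'cbc'
   8  s[10:],s[12:]  1  'c'
   9  s[12:],s[5:]  1  'c'
  10  s[5:],s[9:]  0  ''
  11  s[9:],s[13:]  0  ''
  12  s[13:],s[8:]  1  'e'
  13  s[8:],s[6:]  0  ''

n(n+1)/2 = 14·15/2 = 105
Σ LCP = 0 + 2 + 0 + 2 + 1 + 0 + 1 + 3 + 1 + 1 + 0 + 0 + 1 + 0 = 12
distinct = 105 − 12 = 93

93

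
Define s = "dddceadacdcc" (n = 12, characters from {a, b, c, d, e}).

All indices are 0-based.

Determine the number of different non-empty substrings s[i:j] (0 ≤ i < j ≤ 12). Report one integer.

rank | idx | suffix
   0 |   7 | acdcc
   1 |   5 | adacdcc
   2 |  11 | c
   3 |  10 | cc
   4 |   8 | cdcc
   5 |   3 | ceadacdcc
   6 |   6 | dacdcc
   7 |   9 | dcc
   8 |   2 | dceadacdcc
   9 |   1 | ddceadacdcc
  10 |   0 | dddceadacdcc
  11 |   4 | eadacdcc

SA = [7, 5, 11, 10, 8, 3, 6, 9, 2, 1, 0, 4]
rank  pair      lcp
   1  s[7:],s[5:]  1  'a'
   2  s[5:],s[11:]  0  ''
   3  s[11:],s[10:]  1  'c'
   4  s[10:],s[8:]  1  'c'
   5  s[8:],s[3:]  1  'c'
   6  s[3:],s[6:]  0  ''
   7  s[6:],s[9:]  1  'd'
   8  s[9:],s[2:]  2  'dc'
   9  s[2:],s[1:]  1  'd'
  10  s[1:],s[0:]  2  'dd'
  11  s[0:],s[4:]  0  ''

n(n+1)/2 = 12·13/2 = 78
Σ LCP = 0 + 1 + 0 + 1 + 1 + 1 + 0 + 1 + 2 + 1 + 2 + 0 = 10
distinct = 78 − 10 = 68

68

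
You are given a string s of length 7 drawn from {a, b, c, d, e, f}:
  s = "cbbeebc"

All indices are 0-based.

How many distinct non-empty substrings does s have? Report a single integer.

24

rank→(start, suffix):
  0 → (1, 'bbeebc')
  1 → (5, 'bc')
  2 → (2, 'beebc')
  3 → (6, 'c')
  4 → (0, 'cbbeebc')
  5 → (4, 'ebc')
  6 → (3, 'eebc')

SA = [1, 5, 2, 6, 0, 4, 3]
rank  pair      lcp
   1  s[1:],s[5:]  1  'b'
   2  s[5:],s[2:]  1  'b'
   3  s[2:],s[6:]  0  ''
   4  s[6:],s[0:]  1  'c'
   5  s[0:],s[4:]  0  ''
   6  s[4:],s[3:]  1  'e'

n(n+1)/2 = 7·8/2 = 28
Σ LCP = 0 + 1 + 1 + 0 + 1 + 0 + 1 = 4
distinct = 28 − 4 = 24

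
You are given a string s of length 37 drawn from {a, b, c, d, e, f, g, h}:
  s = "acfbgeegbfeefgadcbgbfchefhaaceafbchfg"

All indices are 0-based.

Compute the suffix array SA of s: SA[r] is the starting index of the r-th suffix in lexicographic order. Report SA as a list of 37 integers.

rank→(start, suffix):
  0 → (26, 'aaceafbchfg')
  1 → (27, 'aceafbchfg')
  2 → (0, 'acfbgeegbfeefgadcbgbfchefhaaceafbchfg')
  3 → (14, 'adcbgbfchefhaaceafbchfg')
  4 → (30, 'afbchfg')
  5 → (32, 'bchfg')
  6 → (19, 'bfchefhaaceafbchfg')
  7 → (8, 'bfeefgadcbgbfchefhaaceafbchfg')
  8 → (17, 'bgbfchefhaaceafbchfg')
  9 → (3, 'bgeegbfeefgadcbgbfchefhaaceafbchfg')
  10 → (16, 'cbgbfchefhaaceafbchfg')
  11 → (28, 'ceafbchfg')
  12 → (1, 'cfbgeegbfeefgadcbgbfchefhaaceafbchfg')
  13 → (21, 'chefhaaceafbchfg')
  14 → (33, 'chfg')
  15 → (15, 'dcbgbfchefhaaceafbchfg')
  16 → (29, 'eafbchfg')
  17 → (10, 'eefgadcbgbfchefhaaceafbchfg')
  18 → (5, 'eegbfeefgadcbgbfchefhaaceafbchfg')
  19 → (11, 'efgadcbgbfchefhaaceafbchfg')
  20 → (23, 'efhaaceafbchfg')
  21 → (6, 'egbfeefgadcbgbfchefhaaceafbchfg')
  22 → (31, 'fbchfg')
  23 → (2, 'fbgeegbfeefgadcbgbfchefhaaceafbchfg')
  24 → (20, 'fchefhaaceafbchfg')
  25 → (9, 'feefgadcbgbfchefhaaceafbchfg')
  26 → (35, 'fg')
  27 → (12, 'fgadcbgbfchefhaaceafbchfg')
  28 → (24, 'fhaaceafbchfg')
  29 → (36, 'g')
  30 → (13, 'gadcbgbfchefhaaceafbchfg')
  31 → (18, 'gbfchefhaaceafbchfg')
  32 → (7, 'gbfeefgadcbgbfchefhaaceafbchfg')
  33 → (4, 'geegbfeefgadcbgbfchefhaaceafbchfg')
  34 → (25, 'haaceafbchfg')
  35 → (22, 'hefhaaceafbchfg')
  36 → (34, 'hfg')

[26, 27, 0, 14, 30, 32, 19, 8, 17, 3, 16, 28, 1, 21, 33, 15, 29, 10, 5, 11, 23, 6, 31, 2, 20, 9, 35, 12, 24, 36, 13, 18, 7, 4, 25, 22, 34]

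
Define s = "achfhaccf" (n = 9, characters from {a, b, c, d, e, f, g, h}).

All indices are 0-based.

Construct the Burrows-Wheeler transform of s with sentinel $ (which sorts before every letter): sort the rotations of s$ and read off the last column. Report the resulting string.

fh$acachfc

rank  rotation    last
    0  $achfhaccf  f
    1  accf$achfh  h
    2  achfhaccf$  $
    3  ccf$achfha  a
    4  cf$achfhac  c
    5  chfhaccf$a  a
    6  f$achfhacc  c
    7  fhaccf$ach  h
    8  haccf$achf  f
    9  hfhaccf$ac  c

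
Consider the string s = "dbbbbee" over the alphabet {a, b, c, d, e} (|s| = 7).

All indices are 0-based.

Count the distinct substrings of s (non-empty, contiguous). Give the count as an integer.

sorted suffixes:
  #0 SA[0]=1  'bbbbee'
  #1 SA[1]=2  'bbbee'
  #2 SA[2]=3  'bbee'
  #3 SA[3]=4  'bee'
  #4 SA[4]=0  'dbbbbee'
  #5 SA[5]=6  'e'
  #6 SA[6]=5  'ee'

SA = [1, 2, 3, 4, 0, 6, 5]
rank  pair      lcp
   1  s[1:],s[2:]  3  'bbb'
   2  s[2:],s[3:]  2  'bb'
   3  s[3:],s[4:]  1  'b'
   4  s[4:],s[0:]  0  ''
   5  s[0:],s[6:]  0  ''
   6  s[6:],s[5:]  1  'e'

n(n+1)/2 = 7·8/2 = 28
Σ LCP = 0 + 3 + 2 + 1 + 0 + 0 + 1 = 7
distinct = 28 − 7 = 21

21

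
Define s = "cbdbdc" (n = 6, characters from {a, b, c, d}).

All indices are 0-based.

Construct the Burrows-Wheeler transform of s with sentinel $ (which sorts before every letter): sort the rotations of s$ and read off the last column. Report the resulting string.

ccdd$bb

rank  rotation last
    0  $cbdbdc  c
    1  bdbdc$c  c
    2  bdc$cbd  d
    3  c$cbdbd  d
    4  cbdbdc$  $
    5  dbdc$cb  b
    6  dc$cbdb  b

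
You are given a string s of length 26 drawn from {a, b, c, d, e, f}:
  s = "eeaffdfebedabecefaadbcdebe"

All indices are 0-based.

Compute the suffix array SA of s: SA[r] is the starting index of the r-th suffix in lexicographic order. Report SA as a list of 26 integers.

[17, 11, 18, 2, 20, 24, 12, 8, 21, 14, 10, 19, 22, 5, 25, 1, 23, 7, 13, 9, 0, 15, 16, 4, 6, 3]

rank→(start, suffix):
  0 → (17, 'aadbcdebe')
  1 → (11, 'abecefaadbcdebe')
  2 → (18, 'adbcdebe')
  3 → (2, 'affdfebedabecefaadbcdebe')
  4 → (20, 'bcdebe')
  5 → (24, 'be')
  6 → (12, 'becefaadbcdebe')
  7 → (8, 'bedabecefaadbcdebe')
  8 → (21, 'cdebe')
  9 → (14, 'cefaadbcdebe')
  10 → (10, 'dabecefaadbcdebe')
  11 → (19, 'dbcdebe')
  12 → (22, 'debe')
  13 → (5, 'dfebedabecefaadbcdebe')
  14 → (25, 'e')
  15 → (1, 'eaffdfebedabecefaadbcdebe')
  16 → (23, 'ebe')
  17 → (7, 'ebedabecefaadbcdebe')
  18 → (13, 'ecefaadbcdebe')
  19 → (9, 'edabecefaadbcdebe')
  20 → (0, 'eeaffdfebedabecefaadbcdebe')
  21 → (15, 'efaadbcdebe')
  22 → (16, 'faadbcdebe')
  23 → (4, 'fdfebedabecefaadbcdebe')
  24 → (6, 'febedabecefaadbcdebe')
  25 → (3, 'ffdfebedabecefaadbcdebe')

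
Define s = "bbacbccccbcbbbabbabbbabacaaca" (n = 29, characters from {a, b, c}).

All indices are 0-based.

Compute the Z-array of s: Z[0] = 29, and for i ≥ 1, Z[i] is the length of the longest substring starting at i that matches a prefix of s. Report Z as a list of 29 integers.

[29, 1, 0, 0, 1, 0, 0, 0, 0, 1, 0, 2, 3, 1, 0, 3, 1, 0, 2, 3, 1, 0, 1, 0, 0, 0, 0, 0, 0]

Z[0]=29
i=1: outside box; Z[1]=1 grow→box=[1,2)
i=2: outside box; Z[2]=0
i=3: outside box; Z[3]=0
i=4: outside box; Z[4]=1 grow→box=[4,5)
i=5: outside box; Z[5]=0
i=6: outside box; Z[6]=0
i=7: outside box; Z[7]=0
i=8: outside box; Z[8]=0
i=9: outside box; Z[9]=1 grow→box=[9,10)
i=10: outside box; Z[10]=0
i=11: outside box; Z[11]=2 grow→box=[11,13)
i=12: min(r-i=1, Z[1]=1)=1; Z[12]=3 grow→box=[12,15)
i=13: min(r-i=2, Z[1]=1)=1; Z[13]=1
i=14: min(r-i=1, Z[2]=0)=0; Z[14]=0
i=15: outside box; Z[15]=3 grow→box=[15,18)
i=16: min(r-i=2, Z[1]=1)=1; Z[16]=1
i=17: min(r-i=1, Z[2]=0)=0; Z[17]=0
i=18: outside box; Z[18]=2 grow→box=[18,20)
i=19: min(r-i=1, Z[1]=1)=1; Z[19]=3 grow→box=[19,22)
i=20: min(r-i=2, Z[1]=1)=1; Z[20]=1
i=21: min(r-i=1, Z[2]=0)=0; Z[21]=0
i=22: outside box; Z[22]=1 grow→box=[22,23)
i=23: outside box; Z[23]=0
i=24: outside box; Z[24]=0
i=25: outside box; Z[25]=0
i=26: outside box; Z[26]=0
i=27: outside box; Z[27]=0
i=28: outside box; Z[28]=0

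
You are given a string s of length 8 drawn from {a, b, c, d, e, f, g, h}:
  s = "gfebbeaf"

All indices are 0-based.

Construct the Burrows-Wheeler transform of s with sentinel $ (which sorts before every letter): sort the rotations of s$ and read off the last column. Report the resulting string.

feebbfag$

rank  rotation   last
    0  $gfebbeaf  f
    1  af$gfebbe  e
    2  bbeaf$gfe  e
    3  beaf$gfeb  b
    4  eaf$gfebb  b
    5  ebbeaf$gf  f
    6  f$gfebbea  a
    7  febbeaf$g  g
    8  gfebbeaf$  $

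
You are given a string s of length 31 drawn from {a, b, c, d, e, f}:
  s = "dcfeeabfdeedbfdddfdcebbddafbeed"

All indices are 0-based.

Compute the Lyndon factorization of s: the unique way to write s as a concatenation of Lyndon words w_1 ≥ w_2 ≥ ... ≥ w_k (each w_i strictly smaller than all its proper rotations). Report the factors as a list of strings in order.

["d", "cfee", "abfdeedbfdddfdcebbddafbeed"]

emit factor 1: 'd' (i=0, period=1)
emit factor 2: 'cfee' (i=1, period=4)
emit factor 3: 'abfdeedbfdddfdcebbddafbeed' (i=5, period=26)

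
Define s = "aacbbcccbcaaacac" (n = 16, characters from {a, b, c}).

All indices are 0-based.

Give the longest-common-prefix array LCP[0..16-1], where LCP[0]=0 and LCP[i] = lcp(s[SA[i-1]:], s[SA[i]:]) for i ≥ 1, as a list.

[0, 2, 3, 1, 2, 2, 0, 1, 2, 0, 1, 2, 1, 2, 1, 2]

rank | idx | suffix
   0 |  10 | aaacac
   1 |  11 | aacac
   2 |   0 | aacbbcccbcaaacac
   3 |  14 | ac
   4 |  12 | acac
   5 |   1 | acbbcccbcaaacac
   6 |   3 | bbcccbcaaacac
   7 |   8 | bcaaacac
   8 |   4 | bcccbcaaacac
   9 |  15 | c
  10 |   9 | caaacac
  11 |  13 | cac
  12 |   2 | cbbcccbcaaacac
  13 |   7 | cbcaaacac
  14 |   6 | ccbcaaacac
  15 |   5 | cccbcaaacac

SA = [10, 11, 0, 14, 12, 1, 3, 8, 4, 15, 9, 13, 2, 7, 6, 5]
rank  pair      lcp
   1  s[10:],s[11:]  2  'aa'
   2  s[11:],s[0:]  3  'aac'
   3  s[0:],s[14:]  1  'a'
   4  s[14:],s[12:]  2  'ac'
   5  s[12:],s[1:]  2  'ac'
   6  s[1:],s[3:]  0  ''
   7  s[3:],s[8:]  1  'b'
   8  s[8:],s[4:]  2  'bc'
   9  s[4:],s[15:]  0  ''
  10  s[15:],s[9:]  1  'c'
  11  s[9:],s[13:]  2  'ca'
  12  s[13:],s[2:]  1  'c'
  13  s[2:],s[7:]  2  'cb'
  14  s[7:],s[6:]  1  'c'
  15  s[6:],s[5:]  2  'cc'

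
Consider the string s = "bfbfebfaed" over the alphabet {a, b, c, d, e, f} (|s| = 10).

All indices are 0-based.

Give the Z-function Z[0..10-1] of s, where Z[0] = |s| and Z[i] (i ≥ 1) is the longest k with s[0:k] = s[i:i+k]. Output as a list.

Z[0]=10
i=1: fresh scan; Z[1]=0
i=2: fresh scan; Z[2]=2 scan→box=[2,4)
i=3: min(r-i=1, Z[1]=0)=0; Z[3]=0
i=4: fresh scan; Z[4]=0
i=5: fresh scan; Z[5]=2 scan→box=[5,7)
i=6: min(r-i=1, Z[1]=0)=0; Z[6]=0
i=7: fresh scan; Z[7]=0
i=8: fresh scan; Z[8]=0
i=9: fresh scan; Z[9]=0

[10, 0, 2, 0, 0, 2, 0, 0, 0, 0]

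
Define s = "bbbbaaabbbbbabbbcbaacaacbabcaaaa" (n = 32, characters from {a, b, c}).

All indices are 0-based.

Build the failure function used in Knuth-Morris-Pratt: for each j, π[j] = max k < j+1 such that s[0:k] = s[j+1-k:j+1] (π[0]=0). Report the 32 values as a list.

[0, 1, 2, 3, 0, 0, 0, 1, 2, 3, 4, 4, 5, 1, 2, 3, 0, 1, 0, 0, 0, 0, 0, 0, 1, 0, 1, 0, 0, 0, 0, 0]

π[0] = 0
j=1 s[j]='b': π[1]=1 (border 'b')
j=2 s[j]='b': π[2]=2 (border 'bb')
j=3 s[j]='b': π[3]=3 (border 'bbb')
j=4 s[j]='a': k: 3→2→1→0; π[4]=0 (border '')
j=5 s[j]='a': π[5]=0 (border '')
j=6 s[j]='a': π[6]=0 (border '')
j=7 s[j]='b': π[7]=1 (border 'b')
j=8 s[j]='b': π[8]=2 (border 'bb')
j=9 s[j]='b': π[9]=3 (border 'bbb')
j=10 s[j]='b': π[10]=4 (border 'bbbb')
j=11 s[j]='b': k: 4→3; π[11]=4 (border 'bbbb')
j=12 s[j]='a': π[12]=5 (border 'bbbba')
j=13 s[j]='b': k: 5→0; π[13]=1 (border 'b')
j=14 s[j]='b': π[14]=2 (border 'bb')
j=15 s[j]='b': π[15]=3 (border 'bbb')
j=16 s[j]='c': k: 3→2→1→0; π[16]=0 (border '')
j=17 s[j]='b': π[17]=1 (border 'b')
j=18 s[j]='a': k: 1→0; π[18]=0 (border '')
j=19 s[j]='a': π[19]=0 (border '')
j=20 s[j]='c': π[20]=0 (border '')
j=21 s[j]='a': π[21]=0 (border '')
j=22 s[j]='a': π[22]=0 (border '')
j=23 s[j]='c': π[23]=0 (border '')
j=24 s[j]='b': π[24]=1 (border 'b')
j=25 s[j]='a': k: 1→0; π[25]=0 (border '')
j=26 s[j]='b': π[26]=1 (border 'b')
j=27 s[j]='c': k: 1→0; π[27]=0 (border '')
j=28 s[j]='a': π[28]=0 (border '')
j=29 s[j]='a': π[29]=0 (border '')
j=30 s[j]='a': π[30]=0 (border '')
j=31 s[j]='a': π[31]=0 (border '')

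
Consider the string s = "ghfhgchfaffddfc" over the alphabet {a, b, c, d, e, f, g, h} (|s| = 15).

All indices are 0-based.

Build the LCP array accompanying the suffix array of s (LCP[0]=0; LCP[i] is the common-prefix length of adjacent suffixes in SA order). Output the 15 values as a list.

[0, 0, 1, 0, 1, 0, 1, 1, 1, 1, 0, 1, 0, 2, 1]

sorted suffixes:
  #0 SA[0]=8  'affddfc'
  #1 SA[1]=14  'c'
  #2 SA[2]=5  'chfaffddfc'
  #3 SA[3]=11  'ddfc'
  #4 SA[4]=12  'dfc'
  #5 SA[5]=7  'faffddfc'
  #6 SA[6]=13  'fc'
  #7 SA[7]=10  'fddfc'
  #8 SA[8]=9  'ffddfc'
  #9 SA[9]=2  'fhgchfaffddfc'
  #10 SA[10]=4  'gchfaffddfc'
  #11 SA[11]=0  'ghfhgchfaffddfc'
  #12 SA[12]=6  'hfaffddfc'
  #13 SA[13]=1  'hfhgchfaffddfc'
  #14 SA[14]=3  'hgchfaffddfc'

SA = [8, 14, 5, 11, 12, 7, 13, 10, 9, 2, 4, 0, 6, 1, 3]
i: (SA[i-1],SA[i]) lcp shared
  1: (8,14) 0 ''
  2: (14,5) 1 'c'
  3: (5,11) 0 ''
  4: (11,12) 1 'd'
  5: (12,7) 0 ''
  6: (7,13) 1 'f'
  7: (13,10) 1 'f'
  8: (10,9) 1 'f'
  9: (9,2) 1 'f'
  10: (2,4) 0 ''
  11: (4,0) 1 'g'
  12: (0,6) 0 ''
  13: (6,1) 2 'hf'
  14: (1,3) 1 'h'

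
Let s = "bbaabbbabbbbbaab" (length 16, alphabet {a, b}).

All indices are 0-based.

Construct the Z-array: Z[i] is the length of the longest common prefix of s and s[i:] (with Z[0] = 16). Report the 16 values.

Z[0]=16
i=1: i≥r, start 0; Z[1]=1 extend→box=[1,2)
i=2: i≥r, start 0; Z[2]=0
i=3: i≥r, start 0; Z[3]=0
i=4: i≥r, start 0; Z[4]=2 extend→box=[4,6)
i=5: min(r-i=1, Z[1]=1)=1; Z[5]=3 extend→box=[5,8)
i=6: min(r-i=2, Z[1]=1)=1; Z[6]=1
i=7: min(r-i=1, Z[2]=0)=0; Z[7]=0
i=8: i≥r, start 0; Z[8]=2 extend→box=[8,10)
i=9: min(r-i=1, Z[1]=1)=1; Z[9]=2 extend→box=[9,11)
i=10: min(r-i=1, Z[1]=1)=1; Z[10]=2 extend→box=[10,12)
i=11: min(r-i=1, Z[1]=1)=1; Z[11]=5 extend→box=[11,16)
i=12: min(r-i=4, Z[1]=1)=1; Z[12]=1
i=13: min(r-i=3, Z[2]=0)=0; Z[13]=0
i=14: min(r-i=2, Z[3]=0)=0; Z[14]=0
i=15: min(r-i=1, Z[4]=2)=1; Z[15]=1

[16, 1, 0, 0, 2, 3, 1, 0, 2, 2, 2, 5, 1, 0, 0, 1]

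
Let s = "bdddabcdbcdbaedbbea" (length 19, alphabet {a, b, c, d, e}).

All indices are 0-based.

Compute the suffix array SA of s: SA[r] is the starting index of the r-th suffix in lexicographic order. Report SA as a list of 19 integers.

rank | idx | suffix
   0 |  18 | a
   1 |   4 | abcdbcdbaedbbea
   2 |  12 | aedbbea
   3 |  11 | baedbbea
   4 |  15 | bbea
   5 |   8 | bcdbaedbbea
   6 |   5 | bcdbcdbaedbbea
   7 |   0 | bdddabcdbcdbaedbbea
   8 |  16 | bea
   9 |   9 | cdbaedbbea
  10 |   6 | cdbcdbaedbbea
  11 |   3 | dabcdbcdbaedbbea
  12 |  10 | dbaedbbea
  13 |  14 | dbbea
  14 |   7 | dbcdbaedbbea
  15 |   2 | ddabcdbcdbaedbbea
  16 |   1 | dddabcdbcdbaedbbea
  17 |  17 | ea
  18 |  13 | edbbea

[18, 4, 12, 11, 15, 8, 5, 0, 16, 9, 6, 3, 10, 14, 7, 2, 1, 17, 13]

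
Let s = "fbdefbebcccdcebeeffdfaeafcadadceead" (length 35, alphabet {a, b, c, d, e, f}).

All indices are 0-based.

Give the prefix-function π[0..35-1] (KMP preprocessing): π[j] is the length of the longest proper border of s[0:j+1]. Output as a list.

[0, 0, 0, 0, 1, 2, 0, 0, 0, 0, 0, 0, 0, 0, 0, 0, 0, 1, 1, 0, 1, 0, 0, 0, 1, 0, 0, 0, 0, 0, 0, 0, 0, 0, 0]

π[0] = 0
j=1 s[j]='b': π[1]=0 (border '')
j=2 s[j]='d': π[2]=0 (border '')
j=3 s[j]='e': π[3]=0 (border '')
j=4 s[j]='f': π[4]=1 (border 'f')
j=5 s[j]='b': π[5]=2 (border 'fb')
j=6 s[j]='e': k: 2→0; π[6]=0 (border '')
j=7 s[j]='b': π[7]=0 (border '')
j=8 s[j]='c': π[8]=0 (border '')
j=9 s[j]='c': π[9]=0 (border '')
j=10 s[j]='c': π[10]=0 (border '')
j=11 s[j]='d': π[11]=0 (border '')
j=12 s[j]='c': π[12]=0 (border '')
j=13 s[j]='e': π[13]=0 (border '')
j=14 s[j]='b': π[14]=0 (border '')
j=15 s[j]='e': π[15]=0 (border '')
j=16 s[j]='e': π[16]=0 (border '')
j=17 s[j]='f': π[17]=1 (border 'f')
j=18 s[j]='f': k: 1→0; π[18]=1 (border 'f')
j=19 s[j]='d': k: 1→0; π[19]=0 (border '')
j=20 s[j]='f': π[20]=1 (border 'f')
j=21 s[j]='a': k: 1→0; π[21]=0 (border '')
j=22 s[j]='e': π[22]=0 (border '')
j=23 s[j]='a': π[23]=0 (border '')
j=24 s[j]='f': π[24]=1 (border 'f')
j=25 s[j]='c': k: 1→0; π[25]=0 (border '')
j=26 s[j]='a': π[26]=0 (border '')
j=27 s[j]='d': π[27]=0 (border '')
j=28 s[j]='a': π[28]=0 (border '')
j=29 s[j]='d': π[29]=0 (border '')
j=30 s[j]='c': π[30]=0 (border '')
j=31 s[j]='e': π[31]=0 (border '')
j=32 s[j]='e': π[32]=0 (border '')
j=33 s[j]='a': π[33]=0 (border '')
j=34 s[j]='d': π[34]=0 (border '')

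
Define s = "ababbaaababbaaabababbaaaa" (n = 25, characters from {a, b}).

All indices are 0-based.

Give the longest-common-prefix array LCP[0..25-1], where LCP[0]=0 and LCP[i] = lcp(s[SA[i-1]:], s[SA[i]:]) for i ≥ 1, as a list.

sorted suffixes:
  #0 SA[0]=24  'a'
  #1 SA[1]=23  'aa'
  #2 SA[2]=22  'aaa'
  #3 SA[3]=21  'aaaa'
  #4 SA[4]=12  'aaabababbaaaa'
  #5 SA[5]=5  'aaababbaaabababbaaaa'
  #6 SA[6]=13  'aabababbaaaa'
  #7 SA[7]=6  'aababbaaabababbaaaa'
  #8 SA[8]=14  'abababbaaaa'
  #9 SA[9]=16  'ababbaaaa'
  #10 SA[10]=7  'ababbaaabababbaaaa'
  #11 SA[11]=0  'ababbaaababbaaabababbaaaa'
  #12 SA[12]=18  'abbaaaa'
  #13 SA[13]=9  'abbaaabababbaaaa'
  #14 SA[14]=2  'abbaaababbaaabababbaaaa'
  #15 SA[15]=20  'baaaa'
  #16 SA[16]=11  'baaabababbaaaa'
  #17 SA[17]=4  'baaababbaaabababbaaaa'
  #18 SA[18]=15  'bababbaaaa'
  #19 SA[19]=17  'babbaaaa'
  #20 SA[20]=8  'babbaaabababbaaaa'
  #21 SA[21]=1  'babbaaababbaaabababbaaaa'
  #22 SA[22]=19  'bbaaaa'
  #23 SA[23]=10  'bbaaabababbaaaa'
  #24 SA[24]=3  'bbaaababbaaabababbaaaa'

SA = [24, 23, 22, 21, 12, 5, 13, 6, 14, 16, 7, 0, 18, 9, 2, 20, 11, 4, 15, 17, 8, 1, 19, 10, 3]
rank  pair      lcp
   1  s[24:],s[23:]  1  'a'
   2  s[23:],s[22:]  2  'aa'
   3  s[22:],s[21:]  3  'aaa'
   4  s[21:],s[12:]  3  'aaa'
   5  s[12:],s[5:]  6  'aaabab'
   6  s[5:],s[13:]  2  'aa'
   7  s[13:],s[6:]  5  'aabab'
   8  s[6:],s[14:]  1  'a'
   9  s[14:],s[16:]  4  'abab'
  10  s[16:],s[7:]  8  'ababbaaa'
  11  s[7:],s[0:]  11  'ababbaaabab'
  12  s[0:],s[18:]  2  'ab'
  13  s[18:],s[9:]  6  'abbaaa'
  14  s[9:],s[2:]  9  'abbaaabab'
  15  s[2:],s[20:]  0  ''
  16  s[20:],s[11:]  4  'baaa'
  17  s[11:],s[4:]  7  'baaabab'
  18  s[4:],s[15:]  2  'ba'
  19  s[15:],s[17:]  3  'bab'
  20  s[17:],s[8:]  7  'babbaaa'
  21  s[8:],s[1:]  10  'babbaaabab'
  22  s[1:],s[19:]  1  'b'
  23  s[19:],s[10:]  5  'bbaaa'
  24  s[10:],s[3:]  8  'bbaaabab'

[0, 1, 2, 3, 3, 6, 2, 5, 1, 4, 8, 11, 2, 6, 9, 0, 4, 7, 2, 3, 7, 10, 1, 5, 8]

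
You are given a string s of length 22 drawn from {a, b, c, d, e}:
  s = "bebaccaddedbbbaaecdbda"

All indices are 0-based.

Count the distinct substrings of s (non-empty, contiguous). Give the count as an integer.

rank→(start, suffix):
  0 → (21, 'a')
  1 → (14, 'aaecdbda')
  2 → (3, 'accaddedbbbaaecdbda')
  3 → (6, 'addedbbbaaecdbda')
  4 → (15, 'aecdbda')
  5 → (13, 'baaecdbda')
  6 → (2, 'baccaddedbbbaaecdbda')
  7 → (12, 'bbaaecdbda')
  8 → (11, 'bbbaaecdbda')
  9 → (19, 'bda')
  10 → (0, 'bebaccaddedbbbaaecdbda')
  11 → (5, 'caddedbbbaaecdbda')
  12 → (4, 'ccaddedbbbaaecdbda')
  13 → (17, 'cdbda')
  14 → (20, 'da')
  15 → (10, 'dbbbaaecdbda')
  16 → (18, 'dbda')
  17 → (7, 'ddedbbbaaecdbda')
  18 → (8, 'dedbbbaaecdbda')
  19 → (1, 'ebaccaddedbbbaaecdbda')
  20 → (16, 'ecdbda')
  21 → (9, 'edbbbaaecdbda')

SA = [21, 14, 3, 6, 15, 13, 2, 12, 11, 19, 0, 5, 4, 17, 20, 10, 18, 7, 8, 1, 16, 9]
[i] adj suffixes → lcp
  [1] 21/14 → 1 ('a')
  [2] 14/3 → 1 ('a')
  [3] 3/6 → 1 ('a')
  [4] 6/15 → 1 ('a')
  [5] 15/13 → 0 ('')
  [6] 13/2 → 2 ('ba')
  [7] 2/12 → 1 ('b')
  [8] 12/11 → 2 ('bb')
  [9] 11/19 → 1 ('b')
  [10] 19/0 → 1 ('b')
  [11] 0/5 → 0 ('')
  [12] 5/4 → 1 ('c')
  [13] 4/17 → 1 ('c')
  [14] 17/20 → 0 ('')
  [15] 20/10 → 1 ('d')
  [16] 10/18 → 2 ('db')
  [17] 18/7 → 1 ('d')
  [18] 7/8 → 1 ('d')
  [19] 8/1 → 0 ('')
  [20] 1/16 → 1 ('e')
  [21] 16/9 → 1 ('e')

n(n+1)/2 = 22·23/2 = 253
Σ LCP = 0 + 1 + 1 + 1 + 1 + 0 + 2 + 1 + 2 + 1 + 1 + 0 + 1 + 1 + 0 + 1 + 2 + 1 + 1 + 0 + 1 + 1 = 20
distinct = 253 − 20 = 233

233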